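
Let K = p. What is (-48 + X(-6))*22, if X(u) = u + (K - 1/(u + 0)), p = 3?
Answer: -3355/3 ≈ -1118.3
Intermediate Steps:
K = 3
X(u) = 3 + u - 1/u (X(u) = u + (3 - 1/(u + 0)) = u + (3 - 1/u) = 3 + u - 1/u)
(-48 + X(-6))*22 = (-48 + (3 - 6 - 1/(-6)))*22 = (-48 + (3 - 6 - 1*(-⅙)))*22 = (-48 + (3 - 6 + ⅙))*22 = (-48 - 17/6)*22 = -305/6*22 = -3355/3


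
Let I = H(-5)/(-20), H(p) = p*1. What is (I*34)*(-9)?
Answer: -153/2 ≈ -76.500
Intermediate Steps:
H(p) = p
I = ¼ (I = -5/(-20) = -5*(-1/20) = ¼ ≈ 0.25000)
(I*34)*(-9) = ((¼)*34)*(-9) = (17/2)*(-9) = -153/2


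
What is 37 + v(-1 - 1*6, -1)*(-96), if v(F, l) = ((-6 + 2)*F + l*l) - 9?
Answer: -1883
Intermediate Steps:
v(F, l) = -9 + l**2 - 4*F (v(F, l) = (-4*F + l**2) - 9 = (l**2 - 4*F) - 9 = -9 + l**2 - 4*F)
37 + v(-1 - 1*6, -1)*(-96) = 37 + (-9 + (-1)**2 - 4*(-1 - 1*6))*(-96) = 37 + (-9 + 1 - 4*(-1 - 6))*(-96) = 37 + (-9 + 1 - 4*(-7))*(-96) = 37 + (-9 + 1 + 28)*(-96) = 37 + 20*(-96) = 37 - 1920 = -1883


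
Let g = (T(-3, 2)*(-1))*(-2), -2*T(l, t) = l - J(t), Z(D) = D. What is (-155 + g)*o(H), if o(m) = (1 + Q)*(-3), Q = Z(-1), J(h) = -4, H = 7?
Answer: 0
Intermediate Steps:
Q = -1
T(l, t) = -2 - l/2 (T(l, t) = -(l - 1*(-4))/2 = -(l + 4)/2 = -(4 + l)/2 = -2 - l/2)
g = -1 (g = ((-2 - ½*(-3))*(-1))*(-2) = ((-2 + 3/2)*(-1))*(-2) = -½*(-1)*(-2) = (½)*(-2) = -1)
o(m) = 0 (o(m) = (1 - 1)*(-3) = 0*(-3) = 0)
(-155 + g)*o(H) = (-155 - 1)*0 = -156*0 = 0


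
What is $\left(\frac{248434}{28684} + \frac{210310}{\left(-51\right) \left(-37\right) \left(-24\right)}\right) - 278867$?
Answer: $- \frac{45281805721139}{162380124} \approx -2.7886 \cdot 10^{5}$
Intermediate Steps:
$\left(\frac{248434}{28684} + \frac{210310}{\left(-51\right) \left(-37\right) \left(-24\right)}\right) - 278867 = \left(248434 \cdot \frac{1}{28684} + \frac{210310}{1887 \left(-24\right)}\right) - 278867 = \left(\frac{124217}{14342} + \frac{210310}{-45288}\right) - 278867 = \left(\frac{124217}{14342} + 210310 \left(- \frac{1}{45288}\right)\right) - 278867 = \left(\frac{124217}{14342} - \frac{105155}{22644}\right) - 278867 = \frac{652318369}{162380124} - 278867 = - \frac{45281805721139}{162380124}$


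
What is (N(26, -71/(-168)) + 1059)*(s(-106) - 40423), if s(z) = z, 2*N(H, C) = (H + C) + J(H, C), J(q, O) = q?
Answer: -14778129799/336 ≈ -4.3983e+7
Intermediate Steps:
N(H, C) = H + C/2 (N(H, C) = ((H + C) + H)/2 = ((C + H) + H)/2 = (C + 2*H)/2 = H + C/2)
(N(26, -71/(-168)) + 1059)*(s(-106) - 40423) = ((26 + (-71/(-168))/2) + 1059)*(-106 - 40423) = ((26 + (-71*(-1/168))/2) + 1059)*(-40529) = ((26 + (½)*(71/168)) + 1059)*(-40529) = ((26 + 71/336) + 1059)*(-40529) = (8807/336 + 1059)*(-40529) = (364631/336)*(-40529) = -14778129799/336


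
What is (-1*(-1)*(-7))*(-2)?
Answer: 14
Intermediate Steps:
(-1*(-1)*(-7))*(-2) = (1*(-7))*(-2) = -7*(-2) = 14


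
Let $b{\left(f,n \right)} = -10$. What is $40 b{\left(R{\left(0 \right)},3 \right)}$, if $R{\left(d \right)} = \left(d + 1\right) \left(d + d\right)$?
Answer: $-400$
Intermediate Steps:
$R{\left(d \right)} = 2 d \left(1 + d\right)$ ($R{\left(d \right)} = \left(1 + d\right) 2 d = 2 d \left(1 + d\right)$)
$40 b{\left(R{\left(0 \right)},3 \right)} = 40 \left(-10\right) = -400$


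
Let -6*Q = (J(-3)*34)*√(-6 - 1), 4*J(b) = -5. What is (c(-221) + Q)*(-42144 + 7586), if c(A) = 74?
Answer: -2557292 - 1468715*I*√7/6 ≈ -2.5573e+6 - 6.4764e+5*I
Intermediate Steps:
J(b) = -5/4 (J(b) = (¼)*(-5) = -5/4)
Q = 85*I*√7/12 (Q = -(-5/4*34)*√(-6 - 1)/6 = -(-85)*√(-7)/12 = -(-85)*I*√7/12 = 85*I*√7/12 ≈ 18.741*I)
(c(-221) + Q)*(-42144 + 7586) = (74 + 85*I*√7/12)*(-42144 + 7586) = (74 + 85*I*√7/12)*(-34558) = -2557292 - 1468715*I*√7/6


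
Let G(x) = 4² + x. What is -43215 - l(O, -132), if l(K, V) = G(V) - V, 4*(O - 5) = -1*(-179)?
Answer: -43231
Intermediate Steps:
O = 199/4 (O = 5 + (-1*(-179))/4 = 5 + (¼)*179 = 5 + 179/4 = 199/4 ≈ 49.750)
G(x) = 16 + x
l(K, V) = 16 (l(K, V) = (16 + V) - V = 16)
-43215 - l(O, -132) = -43215 - 1*16 = -43215 - 16 = -43231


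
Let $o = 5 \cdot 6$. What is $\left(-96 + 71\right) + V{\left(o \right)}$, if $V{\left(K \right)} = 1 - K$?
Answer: $-54$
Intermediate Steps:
$o = 30$
$\left(-96 + 71\right) + V{\left(o \right)} = \left(-96 + 71\right) + \left(1 - 30\right) = -25 + \left(1 - 30\right) = -25 - 29 = -54$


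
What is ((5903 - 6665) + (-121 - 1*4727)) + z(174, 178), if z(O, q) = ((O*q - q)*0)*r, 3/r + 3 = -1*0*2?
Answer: -5610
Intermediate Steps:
r = -1 (r = 3/(-3 - 1*0*2) = 3/(-3 + 0*2) = 3/(-3 + 0) = 3/(-3) = 3*(-⅓) = -1)
z(O, q) = 0 (z(O, q) = ((O*q - q)*0)*(-1) = ((-q + O*q)*0)*(-1) = 0*(-1) = 0)
((5903 - 6665) + (-121 - 1*4727)) + z(174, 178) = ((5903 - 6665) + (-121 - 1*4727)) + 0 = (-762 + (-121 - 4727)) + 0 = (-762 - 4848) + 0 = -5610 + 0 = -5610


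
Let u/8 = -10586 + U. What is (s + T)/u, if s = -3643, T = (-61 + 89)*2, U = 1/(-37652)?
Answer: 33764431/797168146 ≈ 0.042355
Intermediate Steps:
U = -1/37652 ≈ -2.6559e-5
T = 56 (T = 28*2 = 56)
u = -797168146/9413 (u = 8*(-10586 - 1/37652) = 8*(-398584073/37652) = -797168146/9413 ≈ -84688.)
(s + T)/u = (-3643 + 56)/(-797168146/9413) = -3587*(-9413/797168146) = 33764431/797168146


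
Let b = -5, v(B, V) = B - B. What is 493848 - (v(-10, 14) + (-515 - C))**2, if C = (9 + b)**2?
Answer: 211887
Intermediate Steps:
v(B, V) = 0
C = 16 (C = (9 - 5)**2 = 4**2 = 16)
493848 - (v(-10, 14) + (-515 - C))**2 = 493848 - (0 + (-515 - 1*16))**2 = 493848 - (0 + (-515 - 16))**2 = 493848 - (0 - 531)**2 = 493848 - 1*(-531)**2 = 493848 - 1*281961 = 493848 - 281961 = 211887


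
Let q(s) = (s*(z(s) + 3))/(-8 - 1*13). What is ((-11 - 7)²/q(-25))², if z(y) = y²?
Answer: 2893401/15405625 ≈ 0.18781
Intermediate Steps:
q(s) = -s*(3 + s²)/21 (q(s) = (s*(s² + 3))/(-8 - 1*13) = (s*(3 + s²))/(-8 - 13) = (s*(3 + s²))/(-21) = (s*(3 + s²))*(-1/21) = -s*(3 + s²)/21)
((-11 - 7)²/q(-25))² = ((-11 - 7)²/((-1/21*(-25)*(3 + (-25)²))))² = ((-18)²/((-1/21*(-25)*(3 + 625))))² = (324/((-1/21*(-25)*628)))² = (324/(15700/21))² = (324*(21/15700))² = (1701/3925)² = 2893401/15405625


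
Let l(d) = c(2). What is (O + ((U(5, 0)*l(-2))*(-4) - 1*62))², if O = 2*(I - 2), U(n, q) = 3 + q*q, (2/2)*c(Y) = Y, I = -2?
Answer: 8836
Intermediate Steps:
c(Y) = Y
l(d) = 2
U(n, q) = 3 + q²
O = -8 (O = 2*(-2 - 2) = 2*(-4) = -8)
(O + ((U(5, 0)*l(-2))*(-4) - 1*62))² = (-8 + (((3 + 0²)*2)*(-4) - 1*62))² = (-8 + (((3 + 0)*2)*(-4) - 62))² = (-8 + ((3*2)*(-4) - 62))² = (-8 + (6*(-4) - 62))² = (-8 + (-24 - 62))² = (-8 - 86)² = (-94)² = 8836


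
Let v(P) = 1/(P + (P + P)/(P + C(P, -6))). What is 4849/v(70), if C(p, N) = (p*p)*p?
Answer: 127965856/377 ≈ 3.3943e+5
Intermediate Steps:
C(p, N) = p**3 (C(p, N) = p**2*p = p**3)
v(P) = 1/(P + 2*P/(P + P**3)) (v(P) = 1/(P + (P + P)/(P + P**3)) = 1/(P + (2*P)/(P + P**3)) = 1/(P + 2*P/(P + P**3)))
4849/v(70) = 4849/(((1 + 70**2)/(2 + 70 + 70**3))) = 4849/(((1 + 4900)/(2 + 70 + 343000))) = 4849/((4901/343072)) = 4849/(((1/343072)*4901)) = 4849/(4901/343072) = 4849*(343072/4901) = 127965856/377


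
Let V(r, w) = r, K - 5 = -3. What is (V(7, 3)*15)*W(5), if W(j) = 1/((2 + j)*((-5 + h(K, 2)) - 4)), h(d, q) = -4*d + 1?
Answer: -15/16 ≈ -0.93750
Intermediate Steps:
K = 2 (K = 5 - 3 = 2)
h(d, q) = 1 - 4*d
W(j) = -1/(16*(2 + j)) (W(j) = 1/((2 + j)*((-5 + (1 - 4*2)) - 4)) = 1/((2 + j)*((-5 + (1 - 8)) - 4)) = 1/((2 + j)*((-5 - 7) - 4)) = 1/((2 + j)*(-12 - 4)) = 1/((2 + j)*(-16)) = -1/16/(2 + j) = -1/(16*(2 + j)))
(V(7, 3)*15)*W(5) = (7*15)*(-1/(32 + 16*5)) = 105*(-1/(32 + 80)) = 105*(-1/112) = -15/16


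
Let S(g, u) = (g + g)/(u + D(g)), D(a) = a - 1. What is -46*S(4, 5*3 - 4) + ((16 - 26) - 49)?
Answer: -597/7 ≈ -85.286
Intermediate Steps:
D(a) = -1 + a
S(g, u) = 2*g/(-1 + g + u) (S(g, u) = (g + g)/(u + (-1 + g)) = (2*g)/(-1 + g + u) = 2*g/(-1 + g + u))
-46*S(4, 5*3 - 4) + ((16 - 26) - 49) = -92*4/(-1 + 4 + (5*3 - 4)) + ((16 - 26) - 49) = -92*4/(-1 + 4 + (15 - 4)) + (-10 - 49) = -92*4/(-1 + 4 + 11) - 59 = -92*4/14 - 59 = -46*4/7 - 59 = -184/7 - 59 = -597/7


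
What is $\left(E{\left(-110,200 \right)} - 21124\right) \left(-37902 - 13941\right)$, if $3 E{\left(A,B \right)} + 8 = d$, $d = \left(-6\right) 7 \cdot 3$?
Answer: $1097447186$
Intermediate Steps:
$d = -126$ ($d = \left(-42\right) 3 = -126$)
$E{\left(A,B \right)} = - \frac{134}{3}$ ($E{\left(A,B \right)} = - \frac{8}{3} + \frac{1}{3} \left(-126\right) = - \frac{8}{3} - 42 = - \frac{134}{3}$)
$\left(E{\left(-110,200 \right)} - 21124\right) \left(-37902 - 13941\right) = \left(- \frac{134}{3} - 21124\right) \left(-37902 - 13941\right) = \left(- \frac{134}{3} - 21124\right) \left(-51843\right) = \left(- \frac{63506}{3}\right) \left(-51843\right) = 1097447186$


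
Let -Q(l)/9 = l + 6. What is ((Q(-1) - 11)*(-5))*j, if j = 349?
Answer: 97720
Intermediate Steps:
Q(l) = -54 - 9*l (Q(l) = -9*(l + 6) = -9*(6 + l) = -54 - 9*l)
((Q(-1) - 11)*(-5))*j = (((-54 - 9*(-1)) - 11)*(-5))*349 = (((-54 + 9) - 11)*(-5))*349 = ((-45 - 11)*(-5))*349 = -56*(-5)*349 = 280*349 = 97720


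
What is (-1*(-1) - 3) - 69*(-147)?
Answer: 10141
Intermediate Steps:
(-1*(-1) - 3) - 69*(-147) = (1 - 3) + 10143 = -2 + 10143 = 10141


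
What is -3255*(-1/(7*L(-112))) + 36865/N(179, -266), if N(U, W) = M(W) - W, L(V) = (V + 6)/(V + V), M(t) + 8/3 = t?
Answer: -5444895/424 ≈ -12842.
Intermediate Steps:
M(t) = -8/3 + t
L(V) = (6 + V)/(2*V) (L(V) = (6 + V)/((2*V)) = (6 + V)*(1/(2*V)) = (6 + V)/(2*V))
N(U, W) = -8/3 (N(U, W) = (-8/3 + W) - W = -8/3)
-3255*(-1/(7*L(-112))) + 36865/N(179, -266) = -3255*32/(6 - 112) + 36865/(-8/3) = -3255/((-7*(-1)*(-106)/(2*112))) + 36865*(-3/8) = -3255/((-7*53/112)) - 110595/8 = -3255/(-53/16) - 110595/8 = -3255*(-16/53) - 110595/8 = 52080/53 - 110595/8 = -5444895/424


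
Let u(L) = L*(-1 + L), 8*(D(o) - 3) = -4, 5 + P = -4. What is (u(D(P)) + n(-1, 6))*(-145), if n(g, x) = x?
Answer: -5655/4 ≈ -1413.8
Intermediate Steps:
P = -9 (P = -5 - 4 = -9)
D(o) = 5/2 (D(o) = 3 + (⅛)*(-4) = 3 - ½ = 5/2)
(u(D(P)) + n(-1, 6))*(-145) = (5*(-1 + 5/2)/2 + 6)*(-145) = ((5/2)*(3/2) + 6)*(-145) = (15/4 + 6)*(-145) = (39/4)*(-145) = -5655/4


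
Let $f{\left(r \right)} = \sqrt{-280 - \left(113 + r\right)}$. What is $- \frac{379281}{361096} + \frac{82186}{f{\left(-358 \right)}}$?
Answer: $- \frac{379281}{361096} - \frac{82186 i \sqrt{35}}{35} \approx -1.0504 - 13892.0 i$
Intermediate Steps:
$f{\left(r \right)} = \sqrt{-393 - r}$
$- \frac{379281}{361096} + \frac{82186}{f{\left(-358 \right)}} = - \frac{379281}{361096} + \frac{82186}{\sqrt{-393 - -358}} = \left(-379281\right) \frac{1}{361096} + \frac{82186}{\sqrt{-393 + 358}} = - \frac{379281}{361096} + \frac{82186}{\sqrt{-35}} = - \frac{379281}{361096} + \frac{82186}{i \sqrt{35}} = - \frac{379281}{361096} + 82186 \left(- \frac{i \sqrt{35}}{35}\right) = - \frac{379281}{361096} - \frac{82186 i \sqrt{35}}{35}$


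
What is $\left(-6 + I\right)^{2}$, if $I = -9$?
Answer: $225$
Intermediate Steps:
$\left(-6 + I\right)^{2} = \left(-6 - 9\right)^{2} = \left(-15\right)^{2} = 225$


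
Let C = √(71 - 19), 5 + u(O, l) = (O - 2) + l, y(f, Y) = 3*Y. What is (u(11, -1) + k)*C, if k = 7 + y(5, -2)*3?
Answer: -16*√13 ≈ -57.689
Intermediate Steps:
u(O, l) = -7 + O + l (u(O, l) = -5 + ((O - 2) + l) = -5 + ((-2 + O) + l) = -5 + (-2 + O + l) = -7 + O + l)
C = 2*√13 (C = √52 = 2*√13 ≈ 7.2111)
k = -11 (k = 7 + (3*(-2))*3 = 7 - 6*3 = 7 - 18 = -11)
(u(11, -1) + k)*C = ((-7 + 11 - 1) - 11)*(2*√13) = (3 - 11)*(2*√13) = -16*√13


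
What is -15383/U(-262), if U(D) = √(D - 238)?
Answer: 15383*I*√5/50 ≈ 687.95*I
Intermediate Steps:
U(D) = √(-238 + D)
-15383/U(-262) = -15383/√(-238 - 262) = -15383*(-I*√5/50) = -(-15383)*I*√5/50 = 15383*I*√5/50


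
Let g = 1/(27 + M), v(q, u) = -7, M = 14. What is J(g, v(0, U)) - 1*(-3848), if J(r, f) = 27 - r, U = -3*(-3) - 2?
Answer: 158874/41 ≈ 3875.0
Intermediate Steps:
U = 7 (U = 9 - 2 = 7)
g = 1/41 (g = 1/(27 + 14) = 1/41 ≈ 0.024390)
J(g, v(0, U)) - 1*(-3848) = (27 - 1*1/41) - 1*(-3848) = (27 - 1/41) + 3848 = 1106/41 + 3848 = 158874/41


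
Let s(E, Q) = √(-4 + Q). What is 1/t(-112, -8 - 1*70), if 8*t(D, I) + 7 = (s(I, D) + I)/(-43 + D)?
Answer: -8056/6543 + 16*I*√29/6543 ≈ -1.2312 + 0.013169*I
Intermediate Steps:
t(D, I) = -7/8 + (I + √(-4 + D))/(8*(-43 + D)) (t(D, I) = -7/8 + ((√(-4 + D) + I)/(-43 + D))/8 = -7/8 + ((I + √(-4 + D))/(-43 + D))/8 = -7/8 + (I + √(-4 + D))/(8*(-43 + D)))
1/t(-112, -8 - 1*70) = 1/((301 + (-8 - 1*70) + √(-4 - 112) - 7*(-112))/(8*(-43 - 112))) = 1/((⅛)*(301 + (-8 - 70) + √(-116) + 784)/(-155)) = 1/((⅛)*(-1/155)*(301 - 78 + 2*I*√29 + 784)) = 1/((⅛)*(-1/155)*(1007 + 2*I*√29)) = 1/(-1007/1240 - I*√29/620)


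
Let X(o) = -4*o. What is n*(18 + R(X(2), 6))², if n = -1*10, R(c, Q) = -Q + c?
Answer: -160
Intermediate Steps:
R(c, Q) = c - Q
n = -10
n*(18 + R(X(2), 6))² = -10*(18 + (-4*2 - 1*6))² = -10*(18 + (-8 - 6))² = -10*(18 - 14)² = -10*4² = -10*16 = -160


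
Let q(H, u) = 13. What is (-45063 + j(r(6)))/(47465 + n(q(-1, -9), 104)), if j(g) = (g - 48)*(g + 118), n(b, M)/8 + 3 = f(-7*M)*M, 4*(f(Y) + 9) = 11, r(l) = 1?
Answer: -50656/42241 ≈ -1.1992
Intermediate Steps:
f(Y) = -25/4 (f(Y) = -9 + (¼)*11 = -9 + 11/4 = -25/4)
n(b, M) = -24 - 50*M (n(b, M) = -24 + 8*(-25*M/4) = -24 - 50*M)
j(g) = (-48 + g)*(118 + g)
(-45063 + j(r(6)))/(47465 + n(q(-1, -9), 104)) = (-45063 + (-5664 + 1² + 70*1))/(47465 + (-24 - 50*104)) = (-45063 + (-5664 + 1 + 70))/(47465 + (-24 - 5200)) = (-45063 - 5593)/(47465 - 5224) = -50656/42241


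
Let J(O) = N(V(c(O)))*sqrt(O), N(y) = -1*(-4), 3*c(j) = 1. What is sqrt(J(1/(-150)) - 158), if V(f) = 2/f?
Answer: sqrt(-35550 + 30*I*sqrt(6))/15 ≈ 0.012991 + 12.57*I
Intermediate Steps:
c(j) = 1/3 (c(j) = (1/3)*1 = 1/3)
N(y) = 4
J(O) = 4*sqrt(O)
sqrt(J(1/(-150)) - 158) = sqrt(4*sqrt(1/(-150)) - 158) = sqrt(4*sqrt(-1/150) - 158) = sqrt(4*(I*sqrt(6)/30) - 158) = sqrt(2*I*sqrt(6)/15 - 158) = sqrt(-158 + 2*I*sqrt(6)/15)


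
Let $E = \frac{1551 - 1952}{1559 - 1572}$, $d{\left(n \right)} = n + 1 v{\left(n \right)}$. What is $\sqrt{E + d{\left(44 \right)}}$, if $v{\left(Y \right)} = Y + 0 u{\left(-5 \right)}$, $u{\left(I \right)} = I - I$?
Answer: $\frac{\sqrt{20085}}{13} \approx 10.902$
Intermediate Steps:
$u{\left(I \right)} = 0$
$v{\left(Y \right)} = Y$ ($v{\left(Y \right)} = Y + 0 \cdot 0 = Y + 0 = Y$)
$d{\left(n \right)} = 2 n$ ($d{\left(n \right)} = n + 1 n = n + n = 2 n$)
$E = \frac{401}{13}$ ($E = - \frac{401}{-13} = \left(-401\right) \left(- \frac{1}{13}\right) = \frac{401}{13} \approx 30.846$)
$\sqrt{E + d{\left(44 \right)}} = \sqrt{\frac{401}{13} + 2 \cdot 44} = \sqrt{\frac{401}{13} + 88} = \sqrt{\frac{1545}{13}} = \frac{\sqrt{20085}}{13}$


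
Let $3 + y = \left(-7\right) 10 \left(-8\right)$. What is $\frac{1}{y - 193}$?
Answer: $\frac{1}{364} \approx 0.0027473$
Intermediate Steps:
$y = 557$ ($y = -3 + \left(-7\right) 10 \left(-8\right) = -3 - -560 = -3 + 560 = 557$)
$\frac{1}{y - 193} = \frac{1}{557 - 193} = \frac{1}{364}$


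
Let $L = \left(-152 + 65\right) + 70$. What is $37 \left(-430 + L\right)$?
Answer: $-16539$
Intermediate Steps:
$L = -17$ ($L = -87 + 70 = -17$)
$37 \left(-430 + L\right) = 37 \left(-430 - 17\right) = 37 \left(-447\right) = -16539$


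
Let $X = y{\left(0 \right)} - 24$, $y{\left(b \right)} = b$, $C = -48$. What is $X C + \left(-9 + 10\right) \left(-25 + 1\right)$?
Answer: $1128$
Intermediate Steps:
$X = -24$ ($X = 0 - 24 = -24$)
$X C + \left(-9 + 10\right) \left(-25 + 1\right) = \left(-24\right) \left(-48\right) + \left(-9 + 10\right) \left(-25 + 1\right) = 1152 + 1 \left(-24\right) = 1152 - 24 = 1128$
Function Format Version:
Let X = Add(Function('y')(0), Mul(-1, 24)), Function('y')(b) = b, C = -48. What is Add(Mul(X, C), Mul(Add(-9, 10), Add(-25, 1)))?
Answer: 1128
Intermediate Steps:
X = -24 (X = Add(0, Mul(-1, 24)) = Add(0, -24) = -24)
Add(Mul(X, C), Mul(Add(-9, 10), Add(-25, 1))) = Add(Mul(-24, -48), Mul(Add(-9, 10), Add(-25, 1))) = Add(1152, Mul(1, -24)) = Add(1152, -24) = 1128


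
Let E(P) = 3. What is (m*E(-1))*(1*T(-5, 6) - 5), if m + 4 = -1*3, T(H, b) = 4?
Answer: 21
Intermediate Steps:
m = -7 (m = -4 - 1*3 = -4 - 3 = -7)
(m*E(-1))*(1*T(-5, 6) - 5) = (-7*3)*(1*4 - 5) = -21*(4 - 5) = -21*(-1) = 21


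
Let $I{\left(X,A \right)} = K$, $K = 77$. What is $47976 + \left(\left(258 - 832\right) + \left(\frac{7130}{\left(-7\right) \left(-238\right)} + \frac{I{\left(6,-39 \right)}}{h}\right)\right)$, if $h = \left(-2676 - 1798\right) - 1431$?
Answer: $\frac{233185025914}{4918865} \approx 47406.0$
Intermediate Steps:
$I{\left(X,A \right)} = 77$
$h = -5905$ ($h = -4474 - 1431 = -5905$)
$47976 + \left(\left(258 - 832\right) + \left(\frac{7130}{\left(-7\right) \left(-238\right)} + \frac{I{\left(6,-39 \right)}}{h}\right)\right) = 47976 + \left(\left(258 - 832\right) + \left(\frac{7130}{\left(-7\right) \left(-238\right)} + \frac{77}{-5905}\right)\right) = 47976 - \left(\frac{3389547}{5905} - \frac{3565}{833}\right) = 47976 + \left(-574 + \left(7130 \cdot \frac{1}{1666} - \frac{77}{5905}\right)\right) = 47976 + \left(-574 + \left(\frac{3565}{833} - \frac{77}{5905}\right)\right) = 47976 + \left(-574 + \frac{20987184}{4918865}\right) = 47976 - \frac{2802441326}{4918865} = \frac{233185025914}{4918865}$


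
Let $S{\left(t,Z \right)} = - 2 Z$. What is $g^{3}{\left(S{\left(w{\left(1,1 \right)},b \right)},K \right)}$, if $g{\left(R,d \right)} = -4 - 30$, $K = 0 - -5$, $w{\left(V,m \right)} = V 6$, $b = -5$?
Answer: $-39304$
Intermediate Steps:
$w{\left(V,m \right)} = 6 V$
$K = 5$ ($K = 0 + 5 = 5$)
$g{\left(R,d \right)} = -34$ ($g{\left(R,d \right)} = -4 - 30 = -34$)
$g^{3}{\left(S{\left(w{\left(1,1 \right)},b \right)},K \right)} = \left(-34\right)^{3} = -39304$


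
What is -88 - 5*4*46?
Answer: -1008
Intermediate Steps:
-88 - 5*4*46 = -88 - 20*46 = -88 - 920 = -1008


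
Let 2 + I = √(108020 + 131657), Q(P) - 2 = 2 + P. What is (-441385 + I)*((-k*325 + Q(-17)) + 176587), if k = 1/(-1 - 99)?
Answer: -311755610583/4 + 706309*√239677/4 ≈ -7.7852e+10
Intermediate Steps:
k = -1/100 (k = 1/(-100) = -1/100 ≈ -0.010000)
Q(P) = 4 + P (Q(P) = 2 + (2 + P) = 4 + P)
I = -2 + √239677 (I = -2 + √(108020 + 131657) = -2 + √239677 ≈ 487.57)
(-441385 + I)*((-k*325 + Q(-17)) + 176587) = (-441385 + (-2 + √239677))*((-1*(-1/100)*325 + (4 - 17)) + 176587) = (-441387 + √239677)*(((1/100)*325 - 13) + 176587) = (-441387 + √239677)*((13/4 - 13) + 176587) = (-441387 + √239677)*(-39/4 + 176587) = (-441387 + √239677)*(706309/4) = -311755610583/4 + 706309*√239677/4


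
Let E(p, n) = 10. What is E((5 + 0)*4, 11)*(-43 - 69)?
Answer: -1120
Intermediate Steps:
E((5 + 0)*4, 11)*(-43 - 69) = 10*(-43 - 69) = 10*(-112) = -1120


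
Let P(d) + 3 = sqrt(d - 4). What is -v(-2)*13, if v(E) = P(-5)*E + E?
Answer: -52 + 78*I ≈ -52.0 + 78.0*I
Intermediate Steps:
P(d) = -3 + sqrt(-4 + d) (P(d) = -3 + sqrt(d - 4) = -3 + sqrt(-4 + d))
v(E) = E + E*(-3 + 3*I) (v(E) = (-3 + sqrt(-4 - 5))*E + E = (-3 + sqrt(-9))*E + E = (-3 + 3*I)*E + E = E*(-3 + 3*I) + E = E + E*(-3 + 3*I))
-v(-2)*13 = -(-2)*(-2 + 3*I)*13 = -(4 - 6*I)*13 = (-4 + 6*I)*13 = -52 + 78*I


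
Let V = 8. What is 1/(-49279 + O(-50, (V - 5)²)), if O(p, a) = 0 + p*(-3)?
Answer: -1/49129 ≈ -2.0355e-5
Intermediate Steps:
O(p, a) = -3*p (O(p, a) = 0 - 3*p = -3*p)
1/(-49279 + O(-50, (V - 5)²)) = 1/(-49279 - 3*(-50)) = 1/(-49279 + 150) = 1/(-49129) = -1/49129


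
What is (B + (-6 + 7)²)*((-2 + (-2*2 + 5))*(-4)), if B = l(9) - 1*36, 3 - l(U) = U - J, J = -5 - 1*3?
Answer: -196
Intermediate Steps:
J = -8 (J = -5 - 3 = -8)
l(U) = -5 - U (l(U) = 3 - (U - 1*(-8)) = 3 - (U + 8) = 3 - (8 + U) = 3 + (-8 - U) = -5 - U)
B = -50 (B = (-5 - 1*9) - 1*36 = (-5 - 9) - 36 = -14 - 36 = -50)
(B + (-6 + 7)²)*((-2 + (-2*2 + 5))*(-4)) = (-50 + (-6 + 7)²)*((-2 + (-2*2 + 5))*(-4)) = (-50 + 1²)*((-2 + (-4 + 5))*(-4)) = (-50 + 1)*((-2 + 1)*(-4)) = -(-49)*(-4) = -49*4 = -196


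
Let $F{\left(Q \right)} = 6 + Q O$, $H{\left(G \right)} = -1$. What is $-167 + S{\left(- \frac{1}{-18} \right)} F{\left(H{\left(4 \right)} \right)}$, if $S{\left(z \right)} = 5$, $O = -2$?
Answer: $-127$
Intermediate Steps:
$F{\left(Q \right)} = 6 - 2 Q$ ($F{\left(Q \right)} = 6 + Q \left(-2\right) = 6 - 2 Q$)
$-167 + S{\left(- \frac{1}{-18} \right)} F{\left(H{\left(4 \right)} \right)} = -167 + 5 \left(6 - -2\right) = -167 + 5 \left(6 + 2\right) = -167 + 5 \cdot 8 = -167 + 40 = -127$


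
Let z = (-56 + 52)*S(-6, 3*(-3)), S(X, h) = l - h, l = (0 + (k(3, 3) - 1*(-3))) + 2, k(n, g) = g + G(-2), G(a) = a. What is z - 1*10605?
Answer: -10665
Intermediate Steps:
k(n, g) = -2 + g (k(n, g) = g - 2 = -2 + g)
l = 6 (l = (0 + ((-2 + 3) - 1*(-3))) + 2 = (0 + (1 + 3)) + 2 = (0 + 4) + 2 = 4 + 2 = 6)
S(X, h) = 6 - h
z = -60 (z = (-56 + 52)*(6 - 3*(-3)) = -4*(6 - 1*(-9)) = -4*(6 + 9) = -4*15 = -60)
z - 1*10605 = -60 - 1*10605 = -60 - 10605 = -10665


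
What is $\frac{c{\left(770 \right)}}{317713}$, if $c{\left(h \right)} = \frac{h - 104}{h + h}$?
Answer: $\frac{333}{244639010} \approx 1.3612 \cdot 10^{-6}$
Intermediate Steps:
$c{\left(h \right)} = \frac{-104 + h}{2 h}$
$\frac{c{\left(770 \right)}}{317713} = \frac{\frac{1}{2} \cdot \frac{1}{770} \left(-104 + 770\right)}{317713} = \frac{1}{2} \cdot \frac{1}{770} \cdot 666 \cdot \frac{1}{317713} = \frac{333}{770} \cdot \frac{1}{317713} = \frac{333}{244639010}$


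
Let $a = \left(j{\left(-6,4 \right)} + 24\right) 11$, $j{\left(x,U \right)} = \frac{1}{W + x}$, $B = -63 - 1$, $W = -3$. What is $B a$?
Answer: $- \frac{151360}{9} \approx -16818.0$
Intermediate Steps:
$B = -64$ ($B = -63 - 1 = -64$)
$j{\left(x,U \right)} = \frac{1}{-3 + x}$
$a = \frac{2365}{9}$ ($a = \left(\frac{1}{-3 - 6} + 24\right) 11 = \left(\frac{1}{-9} + 24\right) 11 = \left(- \frac{1}{9} + 24\right) 11 = \frac{215}{9} \cdot 11 = \frac{2365}{9} \approx 262.78$)
$B a = \left(-64\right) \frac{2365}{9} = - \frac{151360}{9}$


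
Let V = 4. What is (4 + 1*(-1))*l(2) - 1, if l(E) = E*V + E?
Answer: 29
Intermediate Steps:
l(E) = 5*E (l(E) = E*4 + E = 4*E + E = 5*E)
(4 + 1*(-1))*l(2) - 1 = (4 + 1*(-1))*(5*2) - 1 = (4 - 1)*10 - 1 = 3*10 - 1 = 30 - 1 = 29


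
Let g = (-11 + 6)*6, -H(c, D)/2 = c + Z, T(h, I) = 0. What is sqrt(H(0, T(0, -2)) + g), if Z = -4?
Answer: I*sqrt(22) ≈ 4.6904*I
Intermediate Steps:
H(c, D) = 8 - 2*c (H(c, D) = -2*(c - 4) = -2*(-4 + c) = 8 - 2*c)
g = -30 (g = -5*6 = -30)
sqrt(H(0, T(0, -2)) + g) = sqrt((8 - 2*0) - 30) = sqrt((8 + 0) - 30) = sqrt(8 - 30) = sqrt(-22) = I*sqrt(22)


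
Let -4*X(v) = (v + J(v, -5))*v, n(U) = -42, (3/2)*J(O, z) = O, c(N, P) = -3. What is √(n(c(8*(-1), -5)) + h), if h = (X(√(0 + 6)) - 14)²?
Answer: √921/2 ≈ 15.174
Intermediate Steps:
J(O, z) = 2*O/3
X(v) = -5*v²/12 (X(v) = -(v + 2*v/3)*v/4 = -5*v/3*v/4 = -5*v²/12)
h = 1089/4 (h = (-5*(√(0 + 6))²/12 - 14)² = (-5*(√6)²/12 - 14)² = (-5/12*6 - 14)² = (-5/2 - 14)² = (-33/2)² = 1089/4 ≈ 272.25)
√(n(c(8*(-1), -5)) + h) = √(-42 + 1089/4) = √(921/4) = √921/2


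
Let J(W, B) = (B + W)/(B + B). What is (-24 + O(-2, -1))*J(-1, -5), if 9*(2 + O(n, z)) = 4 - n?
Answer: -76/5 ≈ -15.200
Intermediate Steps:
J(W, B) = (B + W)/(2*B) (J(W, B) = (B + W)/((2*B)) = (B + W)*(1/(2*B)) = (B + W)/(2*B))
O(n, z) = -14/9 - n/9 (O(n, z) = -2 + (4 - n)/9 = -2 + (4/9 - n/9) = -14/9 - n/9)
(-24 + O(-2, -1))*J(-1, -5) = (-24 + (-14/9 - ⅑*(-2)))*((½)*(-5 - 1)/(-5)) = (-24 + (-14/9 + 2/9))*((½)*(-⅕)*(-6)) = (-24 - 4/3)*(⅗) = -76/3*⅗ = -76/5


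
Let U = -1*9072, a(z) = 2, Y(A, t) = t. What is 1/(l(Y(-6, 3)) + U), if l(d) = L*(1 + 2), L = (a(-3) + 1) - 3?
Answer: -1/9072 ≈ -0.00011023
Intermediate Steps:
L = 0 (L = (2 + 1) - 3 = 3 - 3 = 0)
U = -9072
l(d) = 0 (l(d) = 0*(1 + 2) = 0*3 = 0)
1/(l(Y(-6, 3)) + U) = 1/(0 - 9072) = 1/(-9072) = -1/9072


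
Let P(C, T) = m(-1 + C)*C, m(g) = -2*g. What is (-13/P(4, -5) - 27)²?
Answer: 403225/576 ≈ 700.04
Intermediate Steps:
P(C, T) = C*(2 - 2*C) (P(C, T) = (-2*(-1 + C))*C = (2 - 2*C)*C = C*(2 - 2*C))
(-13/P(4, -5) - 27)² = (-13*1/(8*(1 - 1*4)) - 27)² = (-13*1/(8*(1 - 4)) - 27)² = (-13/(2*4*(-3)) - 27)² = (-13/(-24) - 27)² = (-13*(-1/24) - 27)² = (13/24 - 27)² = (-635/24)² = 403225/576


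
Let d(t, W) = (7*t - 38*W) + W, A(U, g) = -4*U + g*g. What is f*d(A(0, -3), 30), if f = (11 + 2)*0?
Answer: 0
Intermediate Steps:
f = 0 (f = 13*0 = 0)
A(U, g) = g**2 - 4*U (A(U, g) = -4*U + g**2 = g**2 - 4*U)
d(t, W) = -37*W + 7*t (d(t, W) = (-38*W + 7*t) + W = -37*W + 7*t)
f*d(A(0, -3), 30) = 0*(-37*30 + 7*((-3)**2 - 4*0)) = 0*(-1110 + 7*(9 + 0)) = 0*(-1110 + 7*9) = 0*(-1110 + 63) = 0*(-1047) = 0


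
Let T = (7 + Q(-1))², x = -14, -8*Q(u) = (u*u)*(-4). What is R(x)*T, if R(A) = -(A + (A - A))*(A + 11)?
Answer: -4725/2 ≈ -2362.5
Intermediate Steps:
Q(u) = u²/2 (Q(u) = -u*u*(-4)/8 = -u²*(-4)/8 = -(-1)*u²/2 = u²/2)
T = 225/4 (T = (7 + (½)*(-1)²)² = (7 + (½)*1)² = (7 + ½)² = (15/2)² = 225/4 ≈ 56.250)
R(A) = -A*(11 + A) (R(A) = -(A + 0)*(11 + A) = -A*(11 + A))
R(x)*T = -1*(-14)*(11 - 14)*(225/4) = -1*(-14)*(-3)*(225/4) = -42*225/4 = -4725/2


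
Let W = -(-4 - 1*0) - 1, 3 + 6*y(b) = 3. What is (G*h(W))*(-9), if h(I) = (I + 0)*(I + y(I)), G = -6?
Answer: 486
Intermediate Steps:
y(b) = 0 (y(b) = -½ + (⅙)*3 = -½ + ½ = 0)
W = 3 (W = -(-4 + 0) - 1 = -1*(-4) - 1 = 4 - 1 = 3)
h(I) = I² (h(I) = (I + 0)*(I + 0) = I*I = I²)
(G*h(W))*(-9) = -6*3²*(-9) = -6*9*(-9) = -54*(-9) = 486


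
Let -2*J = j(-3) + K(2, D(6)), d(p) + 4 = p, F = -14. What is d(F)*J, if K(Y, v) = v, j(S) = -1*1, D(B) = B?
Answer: 45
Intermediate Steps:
d(p) = -4 + p
j(S) = -1
J = -5/2 (J = -(-1 + 6)/2 = -½*5 = -5/2 ≈ -2.5000)
d(F)*J = (-4 - 14)*(-5/2) = -18*(-5/2) = 45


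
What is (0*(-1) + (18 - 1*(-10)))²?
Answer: 784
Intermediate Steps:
(0*(-1) + (18 - 1*(-10)))² = (0 + (18 + 10))² = (0 + 28)² = 28² = 784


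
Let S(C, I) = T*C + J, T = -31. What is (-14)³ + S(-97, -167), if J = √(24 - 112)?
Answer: 263 + 2*I*√22 ≈ 263.0 + 9.3808*I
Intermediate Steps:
J = 2*I*√22 (J = √(-88) = 2*I*√22 ≈ 9.3808*I)
S(C, I) = -31*C + 2*I*√22
(-14)³ + S(-97, -167) = (-14)³ + (-31*(-97) + 2*I*√22) = -2744 + (3007 + 2*I*√22) = 263 + 2*I*√22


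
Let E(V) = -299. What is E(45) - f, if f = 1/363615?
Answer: -108720886/363615 ≈ -299.00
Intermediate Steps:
f = 1/363615 ≈ 2.7502e-6
E(45) - f = -299 - 1*1/363615 = -299 - 1/363615 = -108720886/363615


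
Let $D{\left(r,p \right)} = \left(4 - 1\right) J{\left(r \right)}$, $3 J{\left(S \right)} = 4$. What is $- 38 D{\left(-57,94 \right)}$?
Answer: $-152$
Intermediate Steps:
$J{\left(S \right)} = \frac{4}{3}$ ($J{\left(S \right)} = \frac{1}{3} \cdot 4 = \frac{4}{3}$)
$D{\left(r,p \right)} = 4$ ($D{\left(r,p \right)} = \left(4 - 1\right) \frac{4}{3} = 3 \cdot \frac{4}{3} = 4$)
$- 38 D{\left(-57,94 \right)} = \left(-38\right) 4 = -152$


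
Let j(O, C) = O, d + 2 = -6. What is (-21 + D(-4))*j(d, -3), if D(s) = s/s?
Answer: 160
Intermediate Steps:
d = -8 (d = -2 - 6 = -8)
D(s) = 1
(-21 + D(-4))*j(d, -3) = (-21 + 1)*(-8) = -20*(-8) = 160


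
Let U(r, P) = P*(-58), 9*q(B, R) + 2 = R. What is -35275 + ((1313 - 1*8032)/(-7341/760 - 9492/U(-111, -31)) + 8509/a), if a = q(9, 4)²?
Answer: 5612851811191/40826076 ≈ 1.3748e+5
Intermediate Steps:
q(B, R) = -2/9 + R/9
U(r, P) = -58*P
a = 4/81 (a = (-2/9 + (⅑)*4)² = (-2/9 + 4/9)² = (2/9)² = 4/81 ≈ 0.049383)
-35275 + ((1313 - 1*8032)/(-7341/760 - 9492/U(-111, -31)) + 8509/a) = -35275 + ((1313 - 1*8032)/(-7341/760 - 9492/((-58*(-31)))) + 8509/(4/81)) = -35275 + ((1313 - 8032)/(-7341*1/760 - 9492/1798) + 8509*(81/4)) = -35275 + (-6719/(-7341/760 - 9492*1/1798) + 689229/4) = -35275 + (-6719/(-7341/760 - 4746/899) + 689229/4) = -35275 + (-6719/(-10206519/683240) + 689229/4) = -35275 + (-6719*(-683240/10206519) + 689229/4) = -35275 + (4590689560/10206519 + 689229/4) = -35275 + 7052991642091/40826076 = 5612851811191/40826076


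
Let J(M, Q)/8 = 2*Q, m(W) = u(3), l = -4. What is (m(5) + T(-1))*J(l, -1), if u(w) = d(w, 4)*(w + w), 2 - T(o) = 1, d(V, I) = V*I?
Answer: -1168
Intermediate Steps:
d(V, I) = I*V
T(o) = 1 (T(o) = 2 - 1*1 = 2 - 1 = 1)
u(w) = 8*w² (u(w) = (4*w)*(w + w) = (4*w)*(2*w) = 8*w²)
m(W) = 72 (m(W) = 8*3² = 8*9 = 72)
J(M, Q) = 16*Q (J(M, Q) = 8*(2*Q) = 16*Q)
(m(5) + T(-1))*J(l, -1) = (72 + 1)*(16*(-1)) = 73*(-16) = -1168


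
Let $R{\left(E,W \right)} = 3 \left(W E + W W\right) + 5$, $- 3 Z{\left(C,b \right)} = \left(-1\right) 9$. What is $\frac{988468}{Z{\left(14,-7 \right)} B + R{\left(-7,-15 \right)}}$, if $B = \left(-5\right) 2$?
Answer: $\frac{988468}{965} \approx 1024.3$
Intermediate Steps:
$B = -10$
$Z{\left(C,b \right)} = 3$ ($Z{\left(C,b \right)} = - \frac{\left(-1\right) 9}{3} = \left(- \frac{1}{3}\right) \left(-9\right) = 3$)
$R{\left(E,W \right)} = 5 + 3 W^{2} + 3 E W$ ($R{\left(E,W \right)} = 3 \left(E W + W^{2}\right) + 5 = 3 \left(W^{2} + E W\right) + 5 = \left(3 W^{2} + 3 E W\right) + 5 = 5 + 3 W^{2} + 3 E W$)
$\frac{988468}{Z{\left(14,-7 \right)} B + R{\left(-7,-15 \right)}} = \frac{988468}{3 \left(-10\right) + \left(5 + 3 \left(-15\right)^{2} + 3 \left(-7\right) \left(-15\right)\right)} = \frac{988468}{-30 + \left(5 + 3 \cdot 225 + 315\right)} = \frac{988468}{-30 + \left(5 + 675 + 315\right)} = \frac{988468}{-30 + 995} = \frac{988468}{965}$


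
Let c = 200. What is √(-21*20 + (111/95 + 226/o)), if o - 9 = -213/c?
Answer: 277*I*√218595/6555 ≈ 19.757*I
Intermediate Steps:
o = 1587/200 (o = 9 - 213/200 = 1587/200 ≈ 7.9350)
√(-21*20 + (111/95 + 226/o)) = √(-21*20 + (111/95 + 226/(1587/200))) = √(-420 + (111*(1/95) + 226*(200/1587))) = √(-420 + (111/95 + 45200/1587)) = √(-420 + 4470157/150765) = √(-58851143/150765) = 277*I*√218595/6555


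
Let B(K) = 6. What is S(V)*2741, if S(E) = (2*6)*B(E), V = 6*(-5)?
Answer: 197352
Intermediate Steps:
V = -30
S(E) = 72 (S(E) = (2*6)*6 = 12*6 = 72)
S(V)*2741 = 72*2741 = 197352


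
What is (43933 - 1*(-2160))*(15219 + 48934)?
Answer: 2957004229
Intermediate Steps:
(43933 - 1*(-2160))*(15219 + 48934) = (43933 + 2160)*64153 = 46093*64153 = 2957004229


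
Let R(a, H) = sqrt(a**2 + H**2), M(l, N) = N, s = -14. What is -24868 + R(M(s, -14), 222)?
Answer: -24868 + 2*sqrt(12370) ≈ -24646.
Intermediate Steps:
R(a, H) = sqrt(H**2 + a**2)
-24868 + R(M(s, -14), 222) = -24868 + sqrt(222**2 + (-14)**2) = -24868 + sqrt(49284 + 196) = -24868 + sqrt(49480) = -24868 + 2*sqrt(12370)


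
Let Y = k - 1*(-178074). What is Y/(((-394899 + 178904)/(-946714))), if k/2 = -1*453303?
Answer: -689711443848/215995 ≈ -3.1932e+6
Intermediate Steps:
k = -906606 (k = 2*(-1*453303) = 2*(-453303) = -906606)
Y = -728532 (Y = -906606 - 1*(-178074) = -906606 + 178074 = -728532)
Y/(((-394899 + 178904)/(-946714))) = -728532*(-946714/(-394899 + 178904)) = -728532/((-215995*(-1/946714))) = -728532/215995/946714 = -728532*946714/215995 = -689711443848/215995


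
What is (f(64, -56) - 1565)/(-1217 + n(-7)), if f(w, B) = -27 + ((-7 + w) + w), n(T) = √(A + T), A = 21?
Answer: 1790207/1481075 + 1471*√14/1481075 ≈ 1.2124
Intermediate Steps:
n(T) = √(21 + T)
f(w, B) = -34 + 2*w (f(w, B) = -27 + (-7 + 2*w) = -34 + 2*w)
(f(64, -56) - 1565)/(-1217 + n(-7)) = ((-34 + 2*64) - 1565)/(-1217 + √(21 - 7)) = ((-34 + 128) - 1565)/(-1217 + √14) = (94 - 1565)/(-1217 + √14) = -1471/(-1217 + √14)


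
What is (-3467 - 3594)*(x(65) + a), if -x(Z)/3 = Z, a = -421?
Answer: 4349576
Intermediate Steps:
x(Z) = -3*Z
(-3467 - 3594)*(x(65) + a) = (-3467 - 3594)*(-3*65 - 421) = -7061*(-195 - 421) = -7061*(-616) = 4349576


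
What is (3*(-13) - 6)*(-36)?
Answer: 1620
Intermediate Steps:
(3*(-13) - 6)*(-36) = (-39 - 6)*(-36) = -45*(-36) = 1620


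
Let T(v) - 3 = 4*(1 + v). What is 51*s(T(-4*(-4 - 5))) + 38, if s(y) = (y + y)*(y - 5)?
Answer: 2248730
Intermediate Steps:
T(v) = 7 + 4*v (T(v) = 3 + 4*(1 + v) = 3 + (4 + 4*v) = 7 + 4*v)
s(y) = 2*y*(-5 + y) (s(y) = (2*y)*(-5 + y) = 2*y*(-5 + y))
51*s(T(-4*(-4 - 5))) + 38 = 51*(2*(7 + 4*(-4*(-4 - 5)))*(-5 + (7 + 4*(-4*(-4 - 5))))) + 38 = 51*(2*(7 + 4*(-4*(-9)))*(-5 + (7 + 4*(-4*(-9))))) + 38 = 51*(2*(7 + 4*36)*(-5 + (7 + 4*36))) + 38 = 51*(2*(7 + 144)*(-5 + (7 + 144))) + 38 = 51*(2*151*(-5 + 151)) + 38 = 51*(2*151*146) + 38 = 51*44092 + 38 = 2248692 + 38 = 2248730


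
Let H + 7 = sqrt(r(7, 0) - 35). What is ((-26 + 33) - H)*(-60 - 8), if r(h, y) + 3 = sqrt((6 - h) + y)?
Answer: -952 + 68*sqrt(-38 + I) ≈ -946.49 + 419.22*I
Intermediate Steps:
r(h, y) = -3 + sqrt(6 + y - h) (r(h, y) = -3 + sqrt((6 - h) + y) = -3 + sqrt(6 + y - h))
H = -7 + sqrt(-38 + I) (H = -7 + sqrt((-3 + sqrt(6 + 0 - 1*7)) - 35) = -7 + sqrt((-3 + sqrt(6 + 0 - 7)) - 35) = -7 + sqrt((-3 + sqrt(-1)) - 35) = -7 + sqrt((-3 + I) - 35) = -7 + sqrt(-38 + I) ≈ -6.9189 + 6.1649*I)
((-26 + 33) - H)*(-60 - 8) = ((-26 + 33) - (-7 + sqrt(-38 + I)))*(-60 - 8) = (7 + (7 - sqrt(-38 + I)))*(-68) = (14 - sqrt(-38 + I))*(-68) = -952 + 68*sqrt(-38 + I)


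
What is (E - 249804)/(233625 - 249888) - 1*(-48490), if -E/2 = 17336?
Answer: 788877346/16263 ≈ 48508.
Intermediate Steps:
E = -34672 (E = -2*17336 = -34672)
(E - 249804)/(233625 - 249888) - 1*(-48490) = (-34672 - 249804)/(233625 - 249888) - 1*(-48490) = -284476/(-16263) + 48490 = -284476*(-1/16263) + 48490 = 284476/16263 + 48490 = 788877346/16263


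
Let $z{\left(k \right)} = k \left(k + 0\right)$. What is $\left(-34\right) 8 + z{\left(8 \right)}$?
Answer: $-208$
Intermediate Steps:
$z{\left(k \right)} = k^{2}$ ($z{\left(k \right)} = k k = k^{2}$)
$\left(-34\right) 8 + z{\left(8 \right)} = \left(-34\right) 8 + 8^{2} = -272 + 64 = -208$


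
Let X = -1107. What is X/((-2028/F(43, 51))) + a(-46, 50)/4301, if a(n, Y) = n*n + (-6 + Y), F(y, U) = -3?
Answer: -3301047/2907476 ≈ -1.1354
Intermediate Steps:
a(n, Y) = -6 + Y + n**2 (a(n, Y) = n**2 + (-6 + Y) = -6 + Y + n**2)
X/((-2028/F(43, 51))) + a(-46, 50)/4301 = -1107/((-2028/(-3))) + (-6 + 50 + (-46)**2)/4301 = -1107/((-2028*(-1/3))) + (-6 + 50 + 2116)*(1/4301) = -1107/676 + 2160*(1/4301) = -1107*1/676 + 2160/4301 = -1107/676 + 2160/4301 = -3301047/2907476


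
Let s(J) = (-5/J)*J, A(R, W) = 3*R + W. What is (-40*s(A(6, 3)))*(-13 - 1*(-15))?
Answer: 400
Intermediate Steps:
A(R, W) = W + 3*R
s(J) = -5
(-40*s(A(6, 3)))*(-13 - 1*(-15)) = (-40*(-5))*(-13 - 1*(-15)) = 200*(-13 + 15) = 200*2 = 400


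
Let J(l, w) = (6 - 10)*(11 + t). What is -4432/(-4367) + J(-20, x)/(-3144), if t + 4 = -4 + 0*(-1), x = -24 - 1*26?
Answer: 1165551/1144154 ≈ 1.0187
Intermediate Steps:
x = -50 (x = -24 - 26 = -50)
t = -8 (t = -4 + (-4 + 0*(-1)) = -4 + (-4 + 0) = -4 - 4 = -8)
J(l, w) = -12 (J(l, w) = (6 - 10)*(11 - 8) = -4*3 = -12)
-4432/(-4367) + J(-20, x)/(-3144) = -4432/(-4367) - 12/(-3144) = -4432*(-1/4367) - 12*(-1/3144) = 4432/4367 + 1/262 = 1165551/1144154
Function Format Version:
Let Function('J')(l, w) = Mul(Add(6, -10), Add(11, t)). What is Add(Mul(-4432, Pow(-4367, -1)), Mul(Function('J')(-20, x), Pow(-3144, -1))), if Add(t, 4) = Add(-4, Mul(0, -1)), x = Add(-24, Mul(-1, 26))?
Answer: Rational(1165551, 1144154) ≈ 1.0187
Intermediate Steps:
x = -50 (x = Add(-24, -26) = -50)
t = -8 (t = Add(-4, Add(-4, Mul(0, -1))) = Add(-4, Add(-4, 0)) = Add(-4, -4) = -8)
Function('J')(l, w) = -12 (Function('J')(l, w) = Mul(Add(6, -10), Add(11, -8)) = Mul(-4, 3) = -12)
Add(Mul(-4432, Pow(-4367, -1)), Mul(Function('J')(-20, x), Pow(-3144, -1))) = Add(Mul(-4432, Pow(-4367, -1)), Mul(-12, Pow(-3144, -1))) = Add(Mul(-4432, Rational(-1, 4367)), Mul(-12, Rational(-1, 3144))) = Add(Rational(4432, 4367), Rational(1, 262)) = Rational(1165551, 1144154)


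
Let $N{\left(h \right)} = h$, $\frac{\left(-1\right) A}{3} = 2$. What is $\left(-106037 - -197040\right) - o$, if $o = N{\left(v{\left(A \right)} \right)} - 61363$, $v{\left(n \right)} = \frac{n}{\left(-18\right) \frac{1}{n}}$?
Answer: $152368$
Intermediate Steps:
$A = -6$ ($A = \left(-3\right) 2 = -6$)
$v{\left(n \right)} = - \frac{n^{2}}{18}$ ($v{\left(n \right)} = n \left(- \frac{n}{18}\right) = - \frac{n^{2}}{18}$)
$o = -61365$ ($o = - \frac{\left(-6\right)^{2}}{18} - 61363 = \left(- \frac{1}{18}\right) 36 - 61363 = -2 - 61363 = -61365$)
$\left(-106037 - -197040\right) - o = \left(-106037 - -197040\right) - -61365 = \left(-106037 + 197040\right) + 61365 = 91003 + 61365 = 152368$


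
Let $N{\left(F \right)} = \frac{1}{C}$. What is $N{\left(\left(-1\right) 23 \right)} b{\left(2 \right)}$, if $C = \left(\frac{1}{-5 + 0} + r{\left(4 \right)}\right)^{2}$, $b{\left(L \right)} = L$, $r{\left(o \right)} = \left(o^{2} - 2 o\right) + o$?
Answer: $\frac{50}{3481} \approx 0.014364$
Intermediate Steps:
$r{\left(o \right)} = o^{2} - o$
$C = \frac{3481}{25}$ ($C = \left(\frac{1}{-5 + 0} + 4 \left(-1 + 4\right)\right)^{2} = \left(\frac{1}{-5} + 4 \cdot 3\right)^{2} = \left(- \frac{1}{5} + 12\right)^{2} = \left(\frac{59}{5}\right)^{2} = \frac{3481}{25} \approx 139.24$)
$N{\left(F \right)} = \frac{25}{3481}$ ($N{\left(F \right)} = \frac{1}{\frac{3481}{25}} = \frac{25}{3481}$)
$N{\left(\left(-1\right) 23 \right)} b{\left(2 \right)} = \frac{25}{3481} \cdot 2 = \frac{50}{3481}$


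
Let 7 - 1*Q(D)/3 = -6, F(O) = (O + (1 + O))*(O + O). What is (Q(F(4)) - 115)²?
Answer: 5776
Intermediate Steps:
F(O) = 2*O*(1 + 2*O) (F(O) = (1 + 2*O)*(2*O) = 2*O*(1 + 2*O))
Q(D) = 39 (Q(D) = 21 - 3*(-6) = 21 + 18 = 39)
(Q(F(4)) - 115)² = (39 - 115)² = (-76)² = 5776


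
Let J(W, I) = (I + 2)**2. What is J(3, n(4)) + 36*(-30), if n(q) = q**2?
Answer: -756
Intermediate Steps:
J(W, I) = (2 + I)**2
J(3, n(4)) + 36*(-30) = (2 + 4**2)**2 + 36*(-30) = (2 + 16)**2 - 1080 = 18**2 - 1080 = 324 - 1080 = -756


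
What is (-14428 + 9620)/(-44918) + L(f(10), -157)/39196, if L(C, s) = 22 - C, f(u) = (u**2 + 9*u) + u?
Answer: 45114741/440151482 ≈ 0.10250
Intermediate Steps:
f(u) = u**2 + 10*u
(-14428 + 9620)/(-44918) + L(f(10), -157)/39196 = (-14428 + 9620)/(-44918) + (22 - 10*(10 + 10))/39196 = -4808*(-1/44918) + (22 - 10*20)*(1/39196) = 2404/22459 + (22 - 1*200)*(1/39196) = 2404/22459 + (22 - 200)*(1/39196) = 2404/22459 - 178*1/39196 = 2404/22459 - 89/19598 = 45114741/440151482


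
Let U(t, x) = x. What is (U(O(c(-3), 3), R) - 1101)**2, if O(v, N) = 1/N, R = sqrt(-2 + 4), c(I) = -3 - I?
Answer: (1101 - sqrt(2))**2 ≈ 1.2091e+6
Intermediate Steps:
R = sqrt(2) ≈ 1.4142
(U(O(c(-3), 3), R) - 1101)**2 = (sqrt(2) - 1101)**2 = (-1101 + sqrt(2))**2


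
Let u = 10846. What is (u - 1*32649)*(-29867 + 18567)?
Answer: 246373900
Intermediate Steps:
(u - 1*32649)*(-29867 + 18567) = (10846 - 1*32649)*(-29867 + 18567) = (10846 - 32649)*(-11300) = -21803*(-11300) = 246373900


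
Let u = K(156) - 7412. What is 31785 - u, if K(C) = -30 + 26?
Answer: 39201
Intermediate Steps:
K(C) = -4
u = -7416 (u = -4 - 7412 = -7416)
31785 - u = 31785 - 1*(-7416) = 31785 + 7416 = 39201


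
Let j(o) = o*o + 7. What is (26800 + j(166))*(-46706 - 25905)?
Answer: -3947351793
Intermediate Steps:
j(o) = 7 + o**2 (j(o) = o**2 + 7 = 7 + o**2)
(26800 + j(166))*(-46706 - 25905) = (26800 + (7 + 166**2))*(-46706 - 25905) = (26800 + (7 + 27556))*(-72611) = (26800 + 27563)*(-72611) = 54363*(-72611) = -3947351793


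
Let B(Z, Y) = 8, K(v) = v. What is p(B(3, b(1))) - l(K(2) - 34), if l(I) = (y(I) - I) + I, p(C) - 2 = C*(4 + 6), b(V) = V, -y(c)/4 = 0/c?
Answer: 82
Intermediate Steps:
y(c) = 0 (y(c) = -0/c = -4*0 = 0)
p(C) = 2 + 10*C (p(C) = 2 + C*(4 + 6) = 2 + C*10 = 2 + 10*C)
l(I) = 0 (l(I) = (0 - I) + I = -I + I = 0)
p(B(3, b(1))) - l(K(2) - 34) = (2 + 10*8) - 1*0 = (2 + 80) + 0 = 82 + 0 = 82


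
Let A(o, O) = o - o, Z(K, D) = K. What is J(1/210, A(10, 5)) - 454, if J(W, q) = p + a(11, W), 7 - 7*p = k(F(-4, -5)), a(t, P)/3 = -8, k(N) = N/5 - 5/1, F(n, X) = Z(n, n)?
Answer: -16666/35 ≈ -476.17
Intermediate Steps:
A(o, O) = 0
F(n, X) = n
k(N) = -5 + N/5 (k(N) = N*(1/5) - 5*1 = N/5 - 5 = -5 + N/5)
a(t, P) = -24 (a(t, P) = 3*(-8) = -24)
p = 64/35 (p = 1 - (-5 + (1/5)*(-4))/7 = 1 - (-5 - 4/5)/7 = 1 - 1/7*(-29/5) = 1 + 29/35 = 64/35 ≈ 1.8286)
J(W, q) = -776/35 (J(W, q) = 64/35 - 24 = -776/35)
J(1/210, A(10, 5)) - 454 = -776/35 - 454 = -16666/35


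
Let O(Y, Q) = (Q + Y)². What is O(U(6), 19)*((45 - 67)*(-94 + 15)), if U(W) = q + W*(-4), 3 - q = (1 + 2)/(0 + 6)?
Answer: 21725/2 ≈ 10863.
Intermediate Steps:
q = 5/2 (q = 3 - (1 + 2)/(0 + 6) = 3 - 3/6 = 3 - 1*½ = 3 - ½ = 5/2 ≈ 2.5000)
U(W) = 5/2 - 4*W (U(W) = 5/2 + W*(-4) = 5/2 - 4*W)
O(U(6), 19)*((45 - 67)*(-94 + 15)) = (19 + (5/2 - 4*6))²*((45 - 67)*(-94 + 15)) = (19 + (5/2 - 24))²*(-22*(-79)) = (19 - 43/2)²*1738 = (-5/2)²*1738 = (25/4)*1738 = 21725/2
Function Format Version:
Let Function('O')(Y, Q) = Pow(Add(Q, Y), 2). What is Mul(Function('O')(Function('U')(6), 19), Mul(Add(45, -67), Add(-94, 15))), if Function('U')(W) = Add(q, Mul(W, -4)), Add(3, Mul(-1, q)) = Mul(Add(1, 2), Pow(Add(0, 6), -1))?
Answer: Rational(21725, 2) ≈ 10863.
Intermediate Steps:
q = Rational(5, 2) (q = Add(3, Mul(-1, Mul(Add(1, 2), Pow(Add(0, 6), -1)))) = Add(3, Mul(-1, Mul(3, Pow(6, -1)))) = Add(3, Mul(-1, Mul(3, Rational(1, 6)))) = Add(3, Mul(-1, Rational(1, 2))) = Add(3, Rational(-1, 2)) = Rational(5, 2) ≈ 2.5000)
Function('U')(W) = Add(Rational(5, 2), Mul(-4, W)) (Function('U')(W) = Add(Rational(5, 2), Mul(W, -4)) = Add(Rational(5, 2), Mul(-4, W)))
Mul(Function('O')(Function('U')(6), 19), Mul(Add(45, -67), Add(-94, 15))) = Mul(Pow(Add(19, Add(Rational(5, 2), Mul(-4, 6))), 2), Mul(Add(45, -67), Add(-94, 15))) = Mul(Pow(Add(19, Add(Rational(5, 2), -24)), 2), Mul(-22, -79)) = Mul(Pow(Add(19, Rational(-43, 2)), 2), 1738) = Mul(Pow(Rational(-5, 2), 2), 1738) = Mul(Rational(25, 4), 1738) = Rational(21725, 2)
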